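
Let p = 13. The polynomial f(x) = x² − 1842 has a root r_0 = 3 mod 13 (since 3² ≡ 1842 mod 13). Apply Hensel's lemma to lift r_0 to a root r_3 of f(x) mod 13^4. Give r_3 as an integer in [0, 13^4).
r_3 = 11209 (mod 28561)

Hensel's recurrence: r_{i+1} = r_i − f(r_i)·(f′(r_i))^{-1} mod 13^{i+2}, with f′(x) = 2x. Iterate:
  r_0 = 3 (mod 13)
  r_1 = 55 (mod 169)
  r_2 = 224 (mod 2197)
  r_3 = 11209 (mod 28561)
Final: r_3 = 11209, and one checks f(r_3) ≡ 0 mod 13^4.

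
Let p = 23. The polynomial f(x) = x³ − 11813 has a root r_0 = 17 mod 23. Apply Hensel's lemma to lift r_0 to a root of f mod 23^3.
r_2 = 9838 (mod 12167)

Hensel: r_{i+1} = r_i − f(r_i)/f′(r_i) mod 23^{i+2}, where f′(x) = 3x². Iterate:
  r_0 = 17 (mod 23)
  r_1 = 316 (mod 529)
  r_2 = 9838 (mod 12167)
Final: r = 9838 with f(r) ≡ 0 mod 23^3.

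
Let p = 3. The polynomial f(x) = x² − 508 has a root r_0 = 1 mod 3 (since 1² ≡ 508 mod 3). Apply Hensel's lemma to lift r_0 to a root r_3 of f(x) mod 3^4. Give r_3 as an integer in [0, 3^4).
r_3 = 34 (mod 81)

Hensel's recurrence: r_{i+1} = r_i − f(r_i)·(f′(r_i))^{-1} mod 3^{i+2}, with f′(x) = 2x. Iterate:
  r_0 = 1 (mod 3)
  r_1 = 7 (mod 9)
  r_2 = 7 (mod 27)
  r_3 = 34 (mod 81)
Final: r_3 = 34, and one checks f(r_3) ≡ 0 mod 3^4.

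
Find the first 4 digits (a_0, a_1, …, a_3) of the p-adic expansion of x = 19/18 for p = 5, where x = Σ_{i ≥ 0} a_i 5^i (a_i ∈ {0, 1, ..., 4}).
(a_0, …, a_3) = (3, 1, 0, 3)

v_5(19/18) = 0 (numerator and denominator both coprime to 5), so x ∈ ℤ_5^×. Compute digits iteratively via a_i = x_i mod 5, x_{i+1} = (x_i − a_i)/5, with x_0 = x:
  x_0 = 19/18;  a_0 = 3;  x_1 = (x_0 − 3)/5 = -7/18
  x_1 = -7/18;  a_1 = 1;  x_2 = (x_1 − 1)/5 = -5/18
  x_2 = -5/18;  a_2 = 0;  x_3 = (x_2 − 0)/5 = -1/18
  x_3 = -1/18;  a_3 = 3;  x_4 = (x_3 − 3)/5 = -11/18
Digits: (3, 1, 0, 3).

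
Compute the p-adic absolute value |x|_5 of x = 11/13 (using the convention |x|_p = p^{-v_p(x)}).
|11/13|_5 = 1

Step 1 — compute v_5(x) by factoring powers of 5 out of the numerator and denominator: v_5(11/13) = 0. Step 2 — apply |x|_p = p^{-v_p(x)} = 5^{0} = 1.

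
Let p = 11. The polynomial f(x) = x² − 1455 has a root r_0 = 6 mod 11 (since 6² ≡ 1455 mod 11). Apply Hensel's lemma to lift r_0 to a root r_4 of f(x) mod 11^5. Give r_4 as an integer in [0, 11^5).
r_4 = 99193 (mod 161051)

Hensel's recurrence: r_{i+1} = r_i − f(r_i)·(f′(r_i))^{-1} mod 11^{i+2}, with f′(x) = 2x. Iterate:
  r_0 = 6 (mod 11)
  r_1 = 94 (mod 121)
  r_2 = 699 (mod 1331)
  r_3 = 11347 (mod 14641)
  r_4 = 99193 (mod 161051)
Final: r_4 = 99193, and one checks f(r_4) ≡ 0 mod 11^5.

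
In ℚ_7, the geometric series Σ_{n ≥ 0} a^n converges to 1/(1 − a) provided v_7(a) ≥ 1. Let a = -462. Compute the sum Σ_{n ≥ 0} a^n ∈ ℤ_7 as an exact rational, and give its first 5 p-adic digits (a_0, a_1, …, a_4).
Σ a^n = 1/(1 − a) = 1/463;  first 5 digits = (1, 4, 6, 5, 6)

v_7(a) = 1 ≥ 1, so the series converges in ℤ_7 to 1/(1 − a) = 1/(1 − (-462)) = 1/463. Expand this rational in ℤ_7: compute digits iteratively via d_i = x_i mod 7, x_{i+1} = (x_i − d_i)/7. The first 5 digits are (1, 4, 6, 5, 6).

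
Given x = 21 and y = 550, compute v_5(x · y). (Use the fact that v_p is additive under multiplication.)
v_5(11550) = 2

v_p(x) = 0 (factor: 21 = 5^0 · 21); v_p(y) = 2 (factor: 550 = 5^2 · 22). Additivity: v_p(xy) = v_p(x) + v_p(y) = 0 + 2 = 2. (Direct check: xy = 11550 = 5^2 · (462).)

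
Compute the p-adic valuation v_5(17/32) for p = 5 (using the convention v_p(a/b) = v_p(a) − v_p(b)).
v_5(17/32) = 0

Factor powers of 5 from the numerator and denominator of the reduced fraction: 17 = 5^0 · 17 and 32 = 5^0 · 32. Apply v_p(a/b) = v_p(a) − v_p(b): v_5(17/32) = 0 − 0 = 0.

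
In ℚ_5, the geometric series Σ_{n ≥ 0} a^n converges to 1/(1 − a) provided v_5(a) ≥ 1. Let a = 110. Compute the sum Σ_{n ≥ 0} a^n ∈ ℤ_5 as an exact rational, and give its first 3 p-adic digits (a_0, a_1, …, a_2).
Σ a^n = 1/(1 − a) = -1/109;  first 3 digits = (1, 2, 3)

v_5(a) = 1 ≥ 1, so the series converges in ℤ_5 to 1/(1 − a) = 1/(1 − 110) = -1/109. Expand this rational in ℤ_5: compute digits iteratively via d_i = x_i mod 5, x_{i+1} = (x_i − d_i)/5. The first 3 digits are (1, 2, 3).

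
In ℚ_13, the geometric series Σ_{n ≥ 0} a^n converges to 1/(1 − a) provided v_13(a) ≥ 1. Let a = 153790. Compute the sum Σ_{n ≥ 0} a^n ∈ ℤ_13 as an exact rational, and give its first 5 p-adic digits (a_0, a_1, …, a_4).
Σ a^n = 1/(1 − a) = -1/153789;  first 5 digits = (1, 0, 0, 5, 5)

v_13(a) = 3 ≥ 1, so the series converges in ℤ_13 to 1/(1 − a) = 1/(1 − 153790) = -1/153789. Expand this rational in ℤ_13: compute digits iteratively via d_i = x_i mod 13, x_{i+1} = (x_i − d_i)/13. The first 5 digits are (1, 0, 0, 5, 5).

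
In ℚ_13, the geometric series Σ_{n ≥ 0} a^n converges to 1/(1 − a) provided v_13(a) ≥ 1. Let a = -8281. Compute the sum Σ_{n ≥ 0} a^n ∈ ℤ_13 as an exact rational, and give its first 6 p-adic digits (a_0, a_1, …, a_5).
Σ a^n = 1/(1 − a) = 1/8282;  first 6 digits = (1, 0, 3, 9, 8, 2)

v_13(a) = 2 ≥ 1, so the series converges in ℤ_13 to 1/(1 − a) = 1/(1 − (-8281)) = 1/8282. Expand this rational in ℤ_13: compute digits iteratively via d_i = x_i mod 13, x_{i+1} = (x_i − d_i)/13. The first 6 digits are (1, 0, 3, 9, 8, 2).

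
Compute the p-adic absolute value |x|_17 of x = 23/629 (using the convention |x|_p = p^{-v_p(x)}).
|23/629|_17 = 17

Step 1 — compute v_17(x) by factoring powers of 17 out of the numerator and denominator: v_17(23/629) = -1. Step 2 — apply |x|_p = p^{-v_p(x)} = 17^{1} = 17.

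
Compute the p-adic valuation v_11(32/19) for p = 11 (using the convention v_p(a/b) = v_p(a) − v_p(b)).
v_11(32/19) = 0

Factor powers of 11 from the numerator and denominator of the reduced fraction: 32 = 11^0 · 32 and 19 = 11^0 · 19. Apply v_p(a/b) = v_p(a) − v_p(b): v_11(32/19) = 0 − 0 = 0.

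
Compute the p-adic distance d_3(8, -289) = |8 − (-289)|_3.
d_3(8, -289) = 1/27

Step 1 — x − y = 8 − (-289) = 297. Step 2 — v_3(297) = 3 (factor: 297 = (3^3 · 11); the sign does not affect v_p). Step 3 — |x − y|_3 = 3^{-3} = 1/27.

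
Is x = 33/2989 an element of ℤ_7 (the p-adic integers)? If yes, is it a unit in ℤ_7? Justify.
x ∉ ℤ_7 (v_7(x) = -2 < 0)

ℤ_7 = {x ∈ ℚ_7 : v_7(x) ≥ 0} and ℤ_7^× = {x ∈ ℤ_7 : v_7(x) = 0}. Here v_7(33/2989) = v_7(num) − v_7(den) = -2; compare against these criteria.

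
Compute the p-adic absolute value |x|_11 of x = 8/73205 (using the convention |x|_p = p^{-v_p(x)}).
|8/73205|_11 = 14641

Step 1 — compute v_11(x) by factoring powers of 11 out of the numerator and denominator: v_11(8/73205) = -4. Step 2 — apply |x|_p = p^{-v_p(x)} = 11^{4} = 14641.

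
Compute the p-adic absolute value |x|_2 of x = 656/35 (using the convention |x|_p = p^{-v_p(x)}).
|656/35|_2 = 1/16

Step 1 — compute v_2(x) by factoring powers of 2 out of the numerator and denominator: v_2(656/35) = 4. Step 2 — apply |x|_p = p^{-v_p(x)} = 2^{-4} = 1/16.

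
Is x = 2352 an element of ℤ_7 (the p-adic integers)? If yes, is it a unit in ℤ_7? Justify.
x ∈ ℤ_7 but not a unit; v_7(x) = 2 > 0

ℤ_7 = {x ∈ ℚ_7 : v_7(x) ≥ 0} and ℤ_7^× = {x ∈ ℤ_7 : v_7(x) = 0}. Here v_7(2352) = v_7(num) − v_7(den) = 2; compare against these criteria.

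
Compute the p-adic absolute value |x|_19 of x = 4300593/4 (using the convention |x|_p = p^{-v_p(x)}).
|4300593/4|_19 = 1/130321

Step 1 — compute v_19(x) by factoring powers of 19 out of the numerator and denominator: v_19(4300593/4) = 4. Step 2 — apply |x|_p = p^{-v_p(x)} = 19^{-4} = 1/130321.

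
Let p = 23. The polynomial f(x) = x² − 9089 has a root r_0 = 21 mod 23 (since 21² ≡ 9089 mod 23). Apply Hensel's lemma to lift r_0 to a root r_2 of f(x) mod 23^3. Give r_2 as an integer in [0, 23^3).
r_2 = 10026 (mod 12167)

Hensel's recurrence: r_{i+1} = r_i − f(r_i)·(f′(r_i))^{-1} mod 23^{i+2}, with f′(x) = 2x. Iterate:
  r_0 = 21 (mod 23)
  r_1 = 504 (mod 529)
  r_2 = 10026 (mod 12167)
Final: r_2 = 10026, and one checks f(r_2) ≡ 0 mod 23^3.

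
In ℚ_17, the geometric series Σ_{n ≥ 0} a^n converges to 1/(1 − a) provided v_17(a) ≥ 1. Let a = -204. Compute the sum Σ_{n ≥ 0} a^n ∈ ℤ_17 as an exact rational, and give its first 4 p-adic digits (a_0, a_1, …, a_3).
Σ a^n = 1/(1 − a) = 1/205;  first 4 digits = (1, 5, 7, 14)

v_17(a) = 1 ≥ 1, so the series converges in ℤ_17 to 1/(1 − a) = 1/(1 − (-204)) = 1/205. Expand this rational in ℤ_17: compute digits iteratively via d_i = x_i mod 17, x_{i+1} = (x_i − d_i)/17. The first 4 digits are (1, 5, 7, 14).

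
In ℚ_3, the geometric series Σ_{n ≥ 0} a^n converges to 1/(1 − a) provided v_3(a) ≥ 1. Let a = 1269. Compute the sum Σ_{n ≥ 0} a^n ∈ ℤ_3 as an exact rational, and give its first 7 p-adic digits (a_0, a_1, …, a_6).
Σ a^n = 1/(1 − a) = -1/1268;  first 7 digits = (1, 0, 0, 2, 0, 2, 2)

v_3(a) = 3 ≥ 1, so the series converges in ℤ_3 to 1/(1 − a) = 1/(1 − 1269) = -1/1268. Expand this rational in ℤ_3: compute digits iteratively via d_i = x_i mod 3, x_{i+1} = (x_i − d_i)/3. The first 7 digits are (1, 0, 0, 2, 0, 2, 2).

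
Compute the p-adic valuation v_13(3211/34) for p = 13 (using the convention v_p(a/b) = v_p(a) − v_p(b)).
v_13(3211/34) = 2

Factor powers of 13 from the numerator and denominator of the reduced fraction: 3211 = 13^2 · 19 and 34 = 13^0 · 34. Apply v_p(a/b) = v_p(a) − v_p(b): v_13(3211/34) = 2 − 0 = 2.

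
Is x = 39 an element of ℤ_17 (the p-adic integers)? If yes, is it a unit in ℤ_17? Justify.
x ∈ ℤ_17^× (unit); v_17(x) = 0

ℤ_17 = {x ∈ ℚ_17 : v_17(x) ≥ 0} and ℤ_17^× = {x ∈ ℤ_17 : v_17(x) = 0}. Here v_17(39) = v_17(num) − v_17(den) = 0; compare against these criteria.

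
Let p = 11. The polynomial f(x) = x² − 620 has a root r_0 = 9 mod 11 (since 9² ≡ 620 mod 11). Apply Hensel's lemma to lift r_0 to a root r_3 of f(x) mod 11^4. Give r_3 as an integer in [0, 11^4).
r_3 = 3111 (mod 14641)

Hensel's recurrence: r_{i+1} = r_i − f(r_i)·(f′(r_i))^{-1} mod 11^{i+2}, with f′(x) = 2x. Iterate:
  r_0 = 9 (mod 11)
  r_1 = 86 (mod 121)
  r_2 = 449 (mod 1331)
  r_3 = 3111 (mod 14641)
Final: r_3 = 3111, and one checks f(r_3) ≡ 0 mod 11^4.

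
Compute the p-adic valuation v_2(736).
v_2(736) = 5

v_2(n) is the largest exponent k such that 2^k divides n. Factor out: 736 = 2^5 · 23. (Sign doesn't affect v_p.) So v_2(736) = 5.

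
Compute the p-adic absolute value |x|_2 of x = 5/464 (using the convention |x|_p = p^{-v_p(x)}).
|5/464|_2 = 16

Step 1 — compute v_2(x) by factoring powers of 2 out of the numerator and denominator: v_2(5/464) = -4. Step 2 — apply |x|_p = p^{-v_p(x)} = 2^{4} = 16.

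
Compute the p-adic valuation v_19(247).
v_19(247) = 1

v_19(n) is the largest exponent k such that 19^k divides n. Factor out: 247 = 19^1 · 13. (Sign doesn't affect v_p.) So v_19(247) = 1.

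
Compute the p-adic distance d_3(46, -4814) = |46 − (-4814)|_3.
d_3(46, -4814) = 1/243

Step 1 — x − y = 46 − (-4814) = 4860. Step 2 — v_3(4860) = 5 (factor: 4860 = (3^5 · 20); the sign does not affect v_p). Step 3 — |x − y|_3 = 3^{-5} = 1/243.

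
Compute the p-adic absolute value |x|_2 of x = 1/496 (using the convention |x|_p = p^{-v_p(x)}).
|1/496|_2 = 16

Step 1 — compute v_2(x) by factoring powers of 2 out of the numerator and denominator: v_2(1/496) = -4. Step 2 — apply |x|_p = p^{-v_p(x)} = 2^{4} = 16.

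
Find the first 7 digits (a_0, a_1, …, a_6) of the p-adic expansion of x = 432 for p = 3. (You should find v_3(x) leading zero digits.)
(a_0, …, a_6) = (0, 0, 0, 1, 2, 1, 0)

v_3(432) = 3, so a_0 = ... = a_2 = 0. Factor out: x = 3^3 · u with u = 16 a unit in ℤ_3. Expand u iteratively via a_{v+i} = u_i mod 3, u_{i+1} = (u_i − a_{v+i})/3:
  u_0 = 16;  a_3 = 1;  u_1 = (u_0 − 1)/3 = 5
  u_1 = 5;  a_4 = 2;  u_2 = (u_1 − 2)/3 = 1
  u_2 = 1;  a_5 = 1;  u_3 = (u_2 − 1)/3 = 0
  u_3 = 0;  a_6 = 0;  u_4 = (u_3 − 0)/3 = 0
Digits: (0, 0, 0, 1, 2, 1, 0).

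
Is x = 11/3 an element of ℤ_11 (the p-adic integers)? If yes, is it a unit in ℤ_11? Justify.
x ∈ ℤ_11 but not a unit; v_11(x) = 1 > 0

ℤ_11 = {x ∈ ℚ_11 : v_11(x) ≥ 0} and ℤ_11^× = {x ∈ ℤ_11 : v_11(x) = 0}. Here v_11(11/3) = v_11(num) − v_11(den) = 1; compare against these criteria.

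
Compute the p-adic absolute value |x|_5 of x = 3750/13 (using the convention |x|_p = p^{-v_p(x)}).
|3750/13|_5 = 1/625

Step 1 — compute v_5(x) by factoring powers of 5 out of the numerator and denominator: v_5(3750/13) = 4. Step 2 — apply |x|_p = p^{-v_p(x)} = 5^{-4} = 1/625.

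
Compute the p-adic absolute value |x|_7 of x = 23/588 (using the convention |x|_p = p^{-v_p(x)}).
|23/588|_7 = 49

Step 1 — compute v_7(x) by factoring powers of 7 out of the numerator and denominator: v_7(23/588) = -2. Step 2 — apply |x|_p = p^{-v_p(x)} = 7^{2} = 49.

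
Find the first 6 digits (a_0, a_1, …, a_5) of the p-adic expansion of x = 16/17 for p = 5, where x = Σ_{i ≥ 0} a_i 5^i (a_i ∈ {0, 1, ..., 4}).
(a_0, …, a_5) = (3, 4, 0, 1, 3, 2)

v_5(16/17) = 0 (numerator and denominator both coprime to 5), so x ∈ ℤ_5^×. Compute digits iteratively via a_i = x_i mod 5, x_{i+1} = (x_i − a_i)/5, with x_0 = x:
  x_0 = 16/17;  a_0 = 3;  x_1 = (x_0 − 3)/5 = -7/17
  x_1 = -7/17;  a_1 = 4;  x_2 = (x_1 − 4)/5 = -15/17
  x_2 = -15/17;  a_2 = 0;  x_3 = (x_2 − 0)/5 = -3/17
  x_3 = -3/17;  a_3 = 1;  x_4 = (x_3 − 1)/5 = -4/17
  x_4 = -4/17;  a_4 = 3;  x_5 = (x_4 − 3)/5 = -11/17
  x_5 = -11/17;  a_5 = 2;  x_6 = (x_5 − 2)/5 = -9/17
Digits: (3, 4, 0, 1, 3, 2).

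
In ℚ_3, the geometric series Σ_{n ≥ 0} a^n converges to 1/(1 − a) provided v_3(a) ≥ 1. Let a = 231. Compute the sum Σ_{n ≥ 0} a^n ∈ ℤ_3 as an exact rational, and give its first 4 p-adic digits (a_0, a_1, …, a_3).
Σ a^n = 1/(1 − a) = -1/230;  first 4 digits = (1, 2, 2, 0)

v_3(a) = 1 ≥ 1, so the series converges in ℤ_3 to 1/(1 − a) = 1/(1 − 231) = -1/230. Expand this rational in ℤ_3: compute digits iteratively via d_i = x_i mod 3, x_{i+1} = (x_i − d_i)/3. The first 4 digits are (1, 2, 2, 0).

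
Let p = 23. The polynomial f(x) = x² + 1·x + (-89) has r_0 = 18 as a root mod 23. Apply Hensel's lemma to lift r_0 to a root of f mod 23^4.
r_3 = 5101 (mod 279841)

Hensel: r_{i+1} = r_i − f(r_i)·(f′(r_i))^{-1} mod 23^{i+2}, f′(x) = 2x + 1. Iterate:
  r_0 = 18 (mod 23)
  r_1 = 340 (mod 529)
  r_2 = 5101 (mod 12167)
  r_3 = 5101 (mod 279841)
Final: r = 5101 satisfies f(r) ≡ 0 mod 23^4.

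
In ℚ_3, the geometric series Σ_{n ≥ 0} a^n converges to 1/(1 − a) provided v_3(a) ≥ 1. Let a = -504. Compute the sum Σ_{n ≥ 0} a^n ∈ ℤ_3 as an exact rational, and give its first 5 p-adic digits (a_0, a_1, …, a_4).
Σ a^n = 1/(1 − a) = 1/505;  first 5 digits = (1, 0, 1, 2, 0)

v_3(a) = 2 ≥ 1, so the series converges in ℤ_3 to 1/(1 − a) = 1/(1 − (-504)) = 1/505. Expand this rational in ℤ_3: compute digits iteratively via d_i = x_i mod 3, x_{i+1} = (x_i − d_i)/3. The first 5 digits are (1, 0, 1, 2, 0).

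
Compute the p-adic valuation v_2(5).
v_2(5) = 0

v_2(n) is the largest exponent k such that 2^k divides n. Factor out: 5 = 2^0 · 5. (Sign doesn't affect v_p.) So v_2(5) = 0.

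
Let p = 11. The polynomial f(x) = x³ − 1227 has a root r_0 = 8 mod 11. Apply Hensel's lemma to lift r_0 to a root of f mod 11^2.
r_1 = 30 (mod 121)

Hensel: r_{i+1} = r_i − f(r_i)/f′(r_i) mod 11^{i+2}, where f′(x) = 3x². Iterate:
  r_0 = 8 (mod 11)
  r_1 = 30 (mod 121)
Final: r = 30 with f(r) ≡ 0 mod 11^2.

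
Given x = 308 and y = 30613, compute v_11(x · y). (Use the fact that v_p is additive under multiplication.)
v_11(9428804) = 4

v_p(x) = 1 (factor: 308 = 11^1 · 28); v_p(y) = 3 (factor: 30613 = 11^3 · 23). Additivity: v_p(xy) = v_p(x) + v_p(y) = 1 + 3 = 4. (Direct check: xy = 9428804 = 11^4 · (644).)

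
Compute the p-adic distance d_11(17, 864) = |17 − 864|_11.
d_11(17, 864) = 1/121

Step 1 — x − y = 17 − 864 = -847. Step 2 — v_11(-847) = 2 (factor: -847 = −(11^2 · 7); the sign does not affect v_p). Step 3 — |x − y|_11 = 11^{-2} = 1/121.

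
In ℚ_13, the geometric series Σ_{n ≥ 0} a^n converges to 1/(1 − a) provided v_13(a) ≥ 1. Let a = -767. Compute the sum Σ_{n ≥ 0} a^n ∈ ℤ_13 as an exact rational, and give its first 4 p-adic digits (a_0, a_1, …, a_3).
Σ a^n = 1/(1 − a) = 1/768;  first 4 digits = (1, 6, 5, 2)

v_13(a) = 1 ≥ 1, so the series converges in ℤ_13 to 1/(1 − a) = 1/(1 − (-767)) = 1/768. Expand this rational in ℤ_13: compute digits iteratively via d_i = x_i mod 13, x_{i+1} = (x_i − d_i)/13. The first 4 digits are (1, 6, 5, 2).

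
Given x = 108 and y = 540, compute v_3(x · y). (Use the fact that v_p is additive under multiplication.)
v_3(58320) = 6

v_p(x) = 3 (factor: 108 = 3^3 · 4); v_p(y) = 3 (factor: 540 = 3^3 · 20). Additivity: v_p(xy) = v_p(x) + v_p(y) = 3 + 3 = 6. (Direct check: xy = 58320 = 3^6 · (80).)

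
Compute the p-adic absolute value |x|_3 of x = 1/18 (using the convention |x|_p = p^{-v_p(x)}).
|1/18|_3 = 9

Step 1 — compute v_3(x) by factoring powers of 3 out of the numerator and denominator: v_3(1/18) = -2. Step 2 — apply |x|_p = p^{-v_p(x)} = 3^{2} = 9.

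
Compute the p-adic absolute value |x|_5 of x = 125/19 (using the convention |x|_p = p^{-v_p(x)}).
|125/19|_5 = 1/125

Step 1 — compute v_5(x) by factoring powers of 5 out of the numerator and denominator: v_5(125/19) = 3. Step 2 — apply |x|_p = p^{-v_p(x)} = 5^{-3} = 1/125.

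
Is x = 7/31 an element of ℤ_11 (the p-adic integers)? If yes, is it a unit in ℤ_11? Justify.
x ∈ ℤ_11^× (unit); v_11(x) = 0

ℤ_11 = {x ∈ ℚ_11 : v_11(x) ≥ 0} and ℤ_11^× = {x ∈ ℤ_11 : v_11(x) = 0}. Here v_11(7/31) = v_11(num) − v_11(den) = 0; compare against these criteria.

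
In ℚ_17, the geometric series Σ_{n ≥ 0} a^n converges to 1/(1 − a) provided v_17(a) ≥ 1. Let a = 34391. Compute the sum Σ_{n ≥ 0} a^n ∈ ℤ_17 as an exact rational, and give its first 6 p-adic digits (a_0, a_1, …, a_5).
Σ a^n = 1/(1 − a) = -1/34390;  first 6 digits = (1, 0, 0, 7, 0, 0)

v_17(a) = 3 ≥ 1, so the series converges in ℤ_17 to 1/(1 − a) = 1/(1 − 34391) = -1/34390. Expand this rational in ℤ_17: compute digits iteratively via d_i = x_i mod 17, x_{i+1} = (x_i − d_i)/17. The first 6 digits are (1, 0, 0, 7, 0, 0).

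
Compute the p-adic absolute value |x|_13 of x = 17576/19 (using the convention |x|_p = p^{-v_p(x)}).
|17576/19|_13 = 1/2197

Step 1 — compute v_13(x) by factoring powers of 13 out of the numerator and denominator: v_13(17576/19) = 3. Step 2 — apply |x|_p = p^{-v_p(x)} = 13^{-3} = 1/2197.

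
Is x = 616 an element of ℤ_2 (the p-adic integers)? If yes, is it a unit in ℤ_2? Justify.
x ∈ ℤ_2 but not a unit; v_2(x) = 3 > 0

ℤ_2 = {x ∈ ℚ_2 : v_2(x) ≥ 0} and ℤ_2^× = {x ∈ ℤ_2 : v_2(x) = 0}. Here v_2(616) = v_2(num) − v_2(den) = 3; compare against these criteria.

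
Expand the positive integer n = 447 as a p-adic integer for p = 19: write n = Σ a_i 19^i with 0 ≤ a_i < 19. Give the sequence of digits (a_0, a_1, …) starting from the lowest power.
(a_0, a_1, …) = (10, 4, 1)

Repeated division by 19 gives the digits low-to-high: 447 = 10 + 4·19^1 + 1·19^2. Digit sequence: (10, 4, 1).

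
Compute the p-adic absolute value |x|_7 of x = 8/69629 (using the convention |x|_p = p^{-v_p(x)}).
|8/69629|_7 = 2401

Step 1 — compute v_7(x) by factoring powers of 7 out of the numerator and denominator: v_7(8/69629) = -4. Step 2 — apply |x|_p = p^{-v_p(x)} = 7^{4} = 2401.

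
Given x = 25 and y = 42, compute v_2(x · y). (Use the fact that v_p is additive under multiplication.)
v_2(1050) = 1

v_p(x) = 0 (factor: 25 = 2^0 · 25); v_p(y) = 1 (factor: 42 = 2^1 · 21). Additivity: v_p(xy) = v_p(x) + v_p(y) = 0 + 1 = 1. (Direct check: xy = 1050 = 2^1 · (525).)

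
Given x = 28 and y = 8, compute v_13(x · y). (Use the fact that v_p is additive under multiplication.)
v_13(224) = 0

v_p(x) = 0 (factor: 28 = 13^0 · 28); v_p(y) = 0 (factor: 8 = 13^0 · 8). Additivity: v_p(xy) = v_p(x) + v_p(y) = 0 + 0 = 0. (Direct check: xy = 224 = 13^0 · (224).)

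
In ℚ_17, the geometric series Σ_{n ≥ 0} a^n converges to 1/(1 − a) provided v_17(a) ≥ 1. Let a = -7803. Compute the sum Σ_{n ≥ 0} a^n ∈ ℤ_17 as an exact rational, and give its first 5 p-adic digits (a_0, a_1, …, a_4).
Σ a^n = 1/(1 − a) = 1/7804;  first 5 digits = (1, 0, 7, 15, 14)

v_17(a) = 2 ≥ 1, so the series converges in ℤ_17 to 1/(1 − a) = 1/(1 − (-7803)) = 1/7804. Expand this rational in ℤ_17: compute digits iteratively via d_i = x_i mod 17, x_{i+1} = (x_i − d_i)/17. The first 5 digits are (1, 0, 7, 15, 14).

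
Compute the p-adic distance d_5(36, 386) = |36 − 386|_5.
d_5(36, 386) = 1/25

Step 1 — x − y = 36 − 386 = -350. Step 2 — v_5(-350) = 2 (factor: -350 = −(5^2 · 14); the sign does not affect v_p). Step 3 — |x − y|_5 = 5^{-2} = 1/25.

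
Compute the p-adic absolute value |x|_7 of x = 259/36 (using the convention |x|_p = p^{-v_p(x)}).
|259/36|_7 = 1/7

Step 1 — compute v_7(x) by factoring powers of 7 out of the numerator and denominator: v_7(259/36) = 1. Step 2 — apply |x|_p = p^{-v_p(x)} = 7^{-1} = 1/7.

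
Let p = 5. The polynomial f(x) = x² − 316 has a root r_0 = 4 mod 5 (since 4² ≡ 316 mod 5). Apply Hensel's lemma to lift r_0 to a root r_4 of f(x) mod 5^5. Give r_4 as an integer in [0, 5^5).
r_4 = 354 (mod 3125)

Hensel's recurrence: r_{i+1} = r_i − f(r_i)·(f′(r_i))^{-1} mod 5^{i+2}, with f′(x) = 2x. Iterate:
  r_0 = 4 (mod 5)
  r_1 = 4 (mod 25)
  r_2 = 104 (mod 125)
  r_3 = 354 (mod 625)
  r_4 = 354 (mod 3125)
Final: r_4 = 354, and one checks f(r_4) ≡ 0 mod 5^5.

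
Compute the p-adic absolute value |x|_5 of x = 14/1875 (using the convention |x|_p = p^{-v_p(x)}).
|14/1875|_5 = 625

Step 1 — compute v_5(x) by factoring powers of 5 out of the numerator and denominator: v_5(14/1875) = -4. Step 2 — apply |x|_p = p^{-v_p(x)} = 5^{4} = 625.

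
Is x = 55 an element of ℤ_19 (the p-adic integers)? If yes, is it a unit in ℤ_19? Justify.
x ∈ ℤ_19^× (unit); v_19(x) = 0

ℤ_19 = {x ∈ ℚ_19 : v_19(x) ≥ 0} and ℤ_19^× = {x ∈ ℤ_19 : v_19(x) = 0}. Here v_19(55) = v_19(num) − v_19(den) = 0; compare against these criteria.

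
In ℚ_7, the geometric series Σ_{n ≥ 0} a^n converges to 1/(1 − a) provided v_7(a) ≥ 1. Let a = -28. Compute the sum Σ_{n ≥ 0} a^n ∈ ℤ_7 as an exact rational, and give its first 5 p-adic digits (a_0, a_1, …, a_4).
Σ a^n = 1/(1 − a) = 1/29;  first 5 digits = (1, 3, 1, 1, 2)

v_7(a) = 1 ≥ 1, so the series converges in ℤ_7 to 1/(1 − a) = 1/(1 − (-28)) = 1/29. Expand this rational in ℤ_7: compute digits iteratively via d_i = x_i mod 7, x_{i+1} = (x_i − d_i)/7. The first 5 digits are (1, 3, 1, 1, 2).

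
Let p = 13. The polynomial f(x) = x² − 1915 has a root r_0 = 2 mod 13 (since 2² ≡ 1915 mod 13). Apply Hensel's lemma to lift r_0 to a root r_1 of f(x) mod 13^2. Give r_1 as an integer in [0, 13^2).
r_1 = 15 (mod 169)

Hensel's recurrence: r_{i+1} = r_i − f(r_i)·(f′(r_i))^{-1} mod 13^{i+2}, with f′(x) = 2x. Iterate:
  r_0 = 2 (mod 13)
  r_1 = 15 (mod 169)
Final: r_1 = 15, and one checks f(r_1) ≡ 0 mod 13^2.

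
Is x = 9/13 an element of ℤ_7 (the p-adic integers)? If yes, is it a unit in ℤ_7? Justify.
x ∈ ℤ_7^× (unit); v_7(x) = 0

ℤ_7 = {x ∈ ℚ_7 : v_7(x) ≥ 0} and ℤ_7^× = {x ∈ ℤ_7 : v_7(x) = 0}. Here v_7(9/13) = v_7(num) − v_7(den) = 0; compare against these criteria.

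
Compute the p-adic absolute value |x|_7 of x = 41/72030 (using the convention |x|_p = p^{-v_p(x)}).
|41/72030|_7 = 2401

Step 1 — compute v_7(x) by factoring powers of 7 out of the numerator and denominator: v_7(41/72030) = -4. Step 2 — apply |x|_p = p^{-v_p(x)} = 7^{4} = 2401.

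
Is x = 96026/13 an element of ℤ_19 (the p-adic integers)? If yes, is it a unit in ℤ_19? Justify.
x ∈ ℤ_19 but not a unit; v_19(x) = 3 > 0

ℤ_19 = {x ∈ ℚ_19 : v_19(x) ≥ 0} and ℤ_19^× = {x ∈ ℤ_19 : v_19(x) = 0}. Here v_19(96026/13) = v_19(num) − v_19(den) = 3; compare against these criteria.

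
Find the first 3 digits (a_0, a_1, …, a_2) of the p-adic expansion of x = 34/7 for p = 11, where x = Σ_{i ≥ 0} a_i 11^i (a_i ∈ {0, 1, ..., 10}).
(a_0, …, a_2) = (8, 6, 1)

v_11(34/7) = 0 (numerator and denominator both coprime to 11), so x ∈ ℤ_11^×. Compute digits iteratively via a_i = x_i mod 11, x_{i+1} = (x_i − a_i)/11, with x_0 = x:
  x_0 = 34/7;  a_0 = 8;  x_1 = (x_0 − 8)/11 = -2/7
  x_1 = -2/7;  a_1 = 6;  x_2 = (x_1 − 6)/11 = -4/7
  x_2 = -4/7;  a_2 = 1;  x_3 = (x_2 − 1)/11 = -1/7
Digits: (8, 6, 1).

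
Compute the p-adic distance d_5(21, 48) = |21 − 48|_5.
d_5(21, 48) = 1

Step 1 — x − y = 21 − 48 = -27. Step 2 — v_5(-27) = 0 (factor: -27 = −(5^0 · 27); the sign does not affect v_p). Step 3 — |x − y|_5 = 5^{0} = 1.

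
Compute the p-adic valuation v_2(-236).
v_2(-236) = 2

v_2(n) is the largest exponent k such that 2^k divides n. Factor out: -236 = -2^2 · 59. (Sign doesn't affect v_p.) So v_2(-236) = 2.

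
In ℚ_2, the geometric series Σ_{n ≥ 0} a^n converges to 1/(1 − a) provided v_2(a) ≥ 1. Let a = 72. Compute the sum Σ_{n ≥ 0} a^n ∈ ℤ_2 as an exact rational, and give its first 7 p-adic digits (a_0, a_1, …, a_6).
Σ a^n = 1/(1 − a) = -1/71;  first 7 digits = (1, 0, 0, 1, 0, 0, 0)

v_2(a) = 3 ≥ 1, so the series converges in ℤ_2 to 1/(1 − a) = 1/(1 − 72) = -1/71. Expand this rational in ℤ_2: compute digits iteratively via d_i = x_i mod 2, x_{i+1} = (x_i − d_i)/2. The first 7 digits are (1, 0, 0, 1, 0, 0, 0).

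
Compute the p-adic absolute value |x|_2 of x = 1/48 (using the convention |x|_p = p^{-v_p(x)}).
|1/48|_2 = 16

Step 1 — compute v_2(x) by factoring powers of 2 out of the numerator and denominator: v_2(1/48) = -4. Step 2 — apply |x|_p = p^{-v_p(x)} = 2^{4} = 16.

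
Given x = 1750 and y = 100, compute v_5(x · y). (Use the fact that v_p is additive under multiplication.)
v_5(175000) = 5

v_p(x) = 3 (factor: 1750 = 5^3 · 14); v_p(y) = 2 (factor: 100 = 5^2 · 4). Additivity: v_p(xy) = v_p(x) + v_p(y) = 3 + 2 = 5. (Direct check: xy = 175000 = 5^5 · (56).)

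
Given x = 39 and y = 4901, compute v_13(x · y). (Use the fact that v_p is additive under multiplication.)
v_13(191139) = 3

v_p(x) = 1 (factor: 39 = 13^1 · 3); v_p(y) = 2 (factor: 4901 = 13^2 · 29). Additivity: v_p(xy) = v_p(x) + v_p(y) = 1 + 2 = 3. (Direct check: xy = 191139 = 13^3 · (87).)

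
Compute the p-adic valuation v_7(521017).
v_7(521017) = 5

v_7(n) is the largest exponent k such that 7^k divides n. Factor out: 521017 = 7^5 · 31. (Sign doesn't affect v_p.) So v_7(521017) = 5.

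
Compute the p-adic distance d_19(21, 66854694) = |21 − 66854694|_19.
d_19(21, 66854694) = 1/2476099

Step 1 — x − y = 21 − 66854694 = -66854673. Step 2 — v_19(-66854673) = 5 (factor: -66854673 = −(19^5 · 27); the sign does not affect v_p). Step 3 — |x − y|_19 = 19^{-5} = 1/2476099.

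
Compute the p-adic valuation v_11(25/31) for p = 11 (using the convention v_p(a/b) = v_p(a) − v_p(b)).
v_11(25/31) = 0

Factor powers of 11 from the numerator and denominator of the reduced fraction: 25 = 11^0 · 25 and 31 = 11^0 · 31. Apply v_p(a/b) = v_p(a) − v_p(b): v_11(25/31) = 0 − 0 = 0.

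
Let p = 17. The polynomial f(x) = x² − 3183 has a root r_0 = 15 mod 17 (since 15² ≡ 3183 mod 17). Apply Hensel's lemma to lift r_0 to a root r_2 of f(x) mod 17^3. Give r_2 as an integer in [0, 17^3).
r_2 = 2888 (mod 4913)

Hensel's recurrence: r_{i+1} = r_i − f(r_i)·(f′(r_i))^{-1} mod 17^{i+2}, with f′(x) = 2x. Iterate:
  r_0 = 15 (mod 17)
  r_1 = 287 (mod 289)
  r_2 = 2888 (mod 4913)
Final: r_2 = 2888, and one checks f(r_2) ≡ 0 mod 17^3.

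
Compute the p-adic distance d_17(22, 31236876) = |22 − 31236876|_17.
d_17(22, 31236876) = 1/1419857

Step 1 — x − y = 22 − 31236876 = -31236854. Step 2 — v_17(-31236854) = 5 (factor: -31236854 = −(17^5 · 22); the sign does not affect v_p). Step 3 — |x − y|_17 = 17^{-5} = 1/1419857.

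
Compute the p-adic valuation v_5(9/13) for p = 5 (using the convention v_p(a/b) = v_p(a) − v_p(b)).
v_5(9/13) = 0

Factor powers of 5 from the numerator and denominator of the reduced fraction: 9 = 5^0 · 9 and 13 = 5^0 · 13. Apply v_p(a/b) = v_p(a) − v_p(b): v_5(9/13) = 0 − 0 = 0.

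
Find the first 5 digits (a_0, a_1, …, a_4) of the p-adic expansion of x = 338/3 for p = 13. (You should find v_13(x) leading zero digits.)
(a_0, …, a_4) = (0, 0, 5, 4, 4)

v_13(338/3) = 2, so a_0 = ... = a_1 = 0. Factor out: x = 13^2 · u with u = 2/3 a unit in ℤ_13. Expand u iteratively via a_{v+i} = u_i mod 13, u_{i+1} = (u_i − a_{v+i})/13:
  u_0 = 2/3;  a_2 = 5;  u_1 = (u_0 − 5)/13 = -1/3
  u_1 = -1/3;  a_3 = 4;  u_2 = (u_1 − 4)/13 = -1/3
  u_2 = -1/3;  a_4 = 4;  u_3 = (u_2 − 4)/13 = -1/3
Digits: (0, 0, 5, 4, 4).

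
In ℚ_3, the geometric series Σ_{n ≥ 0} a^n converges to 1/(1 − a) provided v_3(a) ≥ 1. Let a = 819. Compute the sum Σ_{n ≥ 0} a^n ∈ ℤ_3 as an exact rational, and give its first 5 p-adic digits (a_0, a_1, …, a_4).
Σ a^n = 1/(1 − a) = -1/818;  first 5 digits = (1, 0, 1, 0, 2)

v_3(a) = 2 ≥ 1, so the series converges in ℤ_3 to 1/(1 − a) = 1/(1 − 819) = -1/818. Expand this rational in ℤ_3: compute digits iteratively via d_i = x_i mod 3, x_{i+1} = (x_i − d_i)/3. The first 5 digits are (1, 0, 1, 0, 2).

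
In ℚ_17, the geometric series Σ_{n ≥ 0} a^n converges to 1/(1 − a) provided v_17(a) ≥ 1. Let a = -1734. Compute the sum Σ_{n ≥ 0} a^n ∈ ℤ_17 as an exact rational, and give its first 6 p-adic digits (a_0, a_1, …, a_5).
Σ a^n = 1/(1 − a) = 1/1735;  first 6 digits = (1, 0, 11, 16, 1, 2)

v_17(a) = 2 ≥ 1, so the series converges in ℤ_17 to 1/(1 − a) = 1/(1 − (-1734)) = 1/1735. Expand this rational in ℤ_17: compute digits iteratively via d_i = x_i mod 17, x_{i+1} = (x_i − d_i)/17. The first 6 digits are (1, 0, 11, 16, 1, 2).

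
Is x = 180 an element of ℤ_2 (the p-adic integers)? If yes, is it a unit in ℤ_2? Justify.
x ∈ ℤ_2 but not a unit; v_2(x) = 2 > 0

ℤ_2 = {x ∈ ℚ_2 : v_2(x) ≥ 0} and ℤ_2^× = {x ∈ ℤ_2 : v_2(x) = 0}. Here v_2(180) = v_2(num) − v_2(den) = 2; compare against these criteria.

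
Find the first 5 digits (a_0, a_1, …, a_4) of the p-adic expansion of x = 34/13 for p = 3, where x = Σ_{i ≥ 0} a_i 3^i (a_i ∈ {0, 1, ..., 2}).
(a_0, …, a_4) = (1, 1, 1, 1, 0)

v_3(34/13) = 0 (numerator and denominator both coprime to 3), so x ∈ ℤ_3^×. Compute digits iteratively via a_i = x_i mod 3, x_{i+1} = (x_i − a_i)/3, with x_0 = x:
  x_0 = 34/13;  a_0 = 1;  x_1 = (x_0 − 1)/3 = 7/13
  x_1 = 7/13;  a_1 = 1;  x_2 = (x_1 − 1)/3 = -2/13
  x_2 = -2/13;  a_2 = 1;  x_3 = (x_2 − 1)/3 = -5/13
  x_3 = -5/13;  a_3 = 1;  x_4 = (x_3 − 1)/3 = -6/13
  x_4 = -6/13;  a_4 = 0;  x_5 = (x_4 − 0)/3 = -2/13
Digits: (1, 1, 1, 1, 0).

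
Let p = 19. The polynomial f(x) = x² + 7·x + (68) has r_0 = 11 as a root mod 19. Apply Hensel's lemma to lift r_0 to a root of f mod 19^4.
r_3 = 53629 (mod 130321)

Hensel: r_{i+1} = r_i − f(r_i)·(f′(r_i))^{-1} mod 19^{i+2}, f′(x) = 2x + 7. Iterate:
  r_0 = 11 (mod 19)
  r_1 = 201 (mod 361)
  r_2 = 5616 (mod 6859)
  r_3 = 53629 (mod 130321)
Final: r = 53629 satisfies f(r) ≡ 0 mod 19^4.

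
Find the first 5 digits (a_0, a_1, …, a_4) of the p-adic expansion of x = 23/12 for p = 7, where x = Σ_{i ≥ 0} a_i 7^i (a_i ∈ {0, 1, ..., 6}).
(a_0, …, a_4) = (6, 0, 4, 0, 4)

v_7(23/12) = 0 (numerator and denominator both coprime to 7), so x ∈ ℤ_7^×. Compute digits iteratively via a_i = x_i mod 7, x_{i+1} = (x_i − a_i)/7, with x_0 = x:
  x_0 = 23/12;  a_0 = 6;  x_1 = (x_0 − 6)/7 = -7/12
  x_1 = -7/12;  a_1 = 0;  x_2 = (x_1 − 0)/7 = -1/12
  x_2 = -1/12;  a_2 = 4;  x_3 = (x_2 − 4)/7 = -7/12
  x_3 = -7/12;  a_3 = 0;  x_4 = (x_3 − 0)/7 = -1/12
  x_4 = -1/12;  a_4 = 4;  x_5 = (x_4 − 4)/7 = -7/12
Digits: (6, 0, 4, 0, 4).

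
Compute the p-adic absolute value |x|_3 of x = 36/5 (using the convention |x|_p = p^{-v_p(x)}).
|36/5|_3 = 1/9

Step 1 — compute v_3(x) by factoring powers of 3 out of the numerator and denominator: v_3(36/5) = 2. Step 2 — apply |x|_p = p^{-v_p(x)} = 3^{-2} = 1/9.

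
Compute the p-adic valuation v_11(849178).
v_11(849178) = 4

v_11(n) is the largest exponent k such that 11^k divides n. Factor out: 849178 = 11^4 · 58. (Sign doesn't affect v_p.) So v_11(849178) = 4.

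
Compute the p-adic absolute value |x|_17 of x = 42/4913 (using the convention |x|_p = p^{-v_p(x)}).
|42/4913|_17 = 4913

Step 1 — compute v_17(x) by factoring powers of 17 out of the numerator and denominator: v_17(42/4913) = -3. Step 2 — apply |x|_p = p^{-v_p(x)} = 17^{3} = 4913.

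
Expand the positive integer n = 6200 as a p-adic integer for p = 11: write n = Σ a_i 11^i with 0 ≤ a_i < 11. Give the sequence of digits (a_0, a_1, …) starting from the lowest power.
(a_0, a_1, …) = (7, 2, 7, 4)

Repeated division by 11 gives the digits low-to-high: 6200 = 7 + 2·11^1 + 7·11^2 + 4·11^3. Digit sequence: (7, 2, 7, 4).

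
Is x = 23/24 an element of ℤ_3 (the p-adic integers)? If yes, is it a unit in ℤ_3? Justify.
x ∉ ℤ_3 (v_3(x) = -1 < 0)

ℤ_3 = {x ∈ ℚ_3 : v_3(x) ≥ 0} and ℤ_3^× = {x ∈ ℤ_3 : v_3(x) = 0}. Here v_3(23/24) = v_3(num) − v_3(den) = -1; compare against these criteria.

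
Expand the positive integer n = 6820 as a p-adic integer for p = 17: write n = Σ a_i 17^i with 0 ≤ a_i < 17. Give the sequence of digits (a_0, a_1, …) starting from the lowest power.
(a_0, a_1, …) = (3, 10, 6, 1)

Repeated division by 17 gives the digits low-to-high: 6820 = 3 + 10·17^1 + 6·17^2 + 1·17^3. Digit sequence: (3, 10, 6, 1).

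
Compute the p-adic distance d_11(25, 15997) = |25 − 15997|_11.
d_11(25, 15997) = 1/1331

Step 1 — x − y = 25 − 15997 = -15972. Step 2 — v_11(-15972) = 3 (factor: -15972 = −(11^3 · 12); the sign does not affect v_p). Step 3 — |x − y|_11 = 11^{-3} = 1/1331.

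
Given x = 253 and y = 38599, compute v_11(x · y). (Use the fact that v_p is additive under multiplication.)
v_11(9765547) = 4

v_p(x) = 1 (factor: 253 = 11^1 · 23); v_p(y) = 3 (factor: 38599 = 11^3 · 29). Additivity: v_p(xy) = v_p(x) + v_p(y) = 1 + 3 = 4. (Direct check: xy = 9765547 = 11^4 · (667).)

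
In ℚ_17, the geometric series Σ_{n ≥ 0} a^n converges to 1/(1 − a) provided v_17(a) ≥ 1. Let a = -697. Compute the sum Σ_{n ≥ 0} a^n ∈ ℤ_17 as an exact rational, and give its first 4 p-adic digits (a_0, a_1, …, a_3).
Σ a^n = 1/(1 − a) = 1/698;  first 4 digits = (1, 10, 12, 10)

v_17(a) = 1 ≥ 1, so the series converges in ℤ_17 to 1/(1 − a) = 1/(1 − (-697)) = 1/698. Expand this rational in ℤ_17: compute digits iteratively via d_i = x_i mod 17, x_{i+1} = (x_i − d_i)/17. The first 4 digits are (1, 10, 12, 10).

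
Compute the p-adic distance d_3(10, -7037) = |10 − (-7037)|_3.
d_3(10, -7037) = 1/243

Step 1 — x − y = 10 − (-7037) = 7047. Step 2 — v_3(7047) = 5 (factor: 7047 = (3^5 · 29); the sign does not affect v_p). Step 3 — |x − y|_3 = 3^{-5} = 1/243.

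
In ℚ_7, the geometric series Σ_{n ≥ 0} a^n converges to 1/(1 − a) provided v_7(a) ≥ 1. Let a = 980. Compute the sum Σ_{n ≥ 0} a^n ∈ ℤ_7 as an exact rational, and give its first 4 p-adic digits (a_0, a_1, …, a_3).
Σ a^n = 1/(1 − a) = -1/979;  first 4 digits = (1, 0, 6, 2)

v_7(a) = 2 ≥ 1, so the series converges in ℤ_7 to 1/(1 − a) = 1/(1 − 980) = -1/979. Expand this rational in ℤ_7: compute digits iteratively via d_i = x_i mod 7, x_{i+1} = (x_i − d_i)/7. The first 4 digits are (1, 0, 6, 2).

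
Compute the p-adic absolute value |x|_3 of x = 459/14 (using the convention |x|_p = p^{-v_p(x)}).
|459/14|_3 = 1/27

Step 1 — compute v_3(x) by factoring powers of 3 out of the numerator and denominator: v_3(459/14) = 3. Step 2 — apply |x|_p = p^{-v_p(x)} = 3^{-3} = 1/27.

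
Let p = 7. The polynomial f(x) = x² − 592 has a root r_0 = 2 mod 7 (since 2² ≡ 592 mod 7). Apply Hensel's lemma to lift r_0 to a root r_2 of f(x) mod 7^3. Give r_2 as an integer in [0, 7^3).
r_2 = 149 (mod 343)

Hensel's recurrence: r_{i+1} = r_i − f(r_i)·(f′(r_i))^{-1} mod 7^{i+2}, with f′(x) = 2x. Iterate:
  r_0 = 2 (mod 7)
  r_1 = 2 (mod 49)
  r_2 = 149 (mod 343)
Final: r_2 = 149, and one checks f(r_2) ≡ 0 mod 7^3.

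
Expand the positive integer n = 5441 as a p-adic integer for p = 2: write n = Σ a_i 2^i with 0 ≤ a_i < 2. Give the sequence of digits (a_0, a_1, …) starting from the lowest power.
(a_0, a_1, …) = (1, 0, 0, 0, 0, 0, 1, 0, 1, 0, 1, 0, 1)

Repeated division by 2 gives the digits low-to-high: 5441 = 1 + 1·2^6 + 1·2^8 + 1·2^10 + 1·2^12. Digit sequence: (1, 0, 0, 0, 0, 0, 1, 0, 1, 0, 1, 0, 1).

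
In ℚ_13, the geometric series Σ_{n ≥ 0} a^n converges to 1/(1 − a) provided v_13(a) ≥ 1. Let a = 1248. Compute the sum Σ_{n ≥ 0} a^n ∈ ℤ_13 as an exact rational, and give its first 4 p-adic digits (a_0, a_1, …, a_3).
Σ a^n = 1/(1 − a) = -1/1247;  first 4 digits = (1, 5, 6, 2)

v_13(a) = 1 ≥ 1, so the series converges in ℤ_13 to 1/(1 − a) = 1/(1 − 1248) = -1/1247. Expand this rational in ℤ_13: compute digits iteratively via d_i = x_i mod 13, x_{i+1} = (x_i − d_i)/13. The first 4 digits are (1, 5, 6, 2).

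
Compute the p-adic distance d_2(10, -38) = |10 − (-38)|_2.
d_2(10, -38) = 1/16

Step 1 — x − y = 10 − (-38) = 48. Step 2 — v_2(48) = 4 (factor: 48 = (2^4 · 3); the sign does not affect v_p). Step 3 — |x − y|_2 = 2^{-4} = 1/16.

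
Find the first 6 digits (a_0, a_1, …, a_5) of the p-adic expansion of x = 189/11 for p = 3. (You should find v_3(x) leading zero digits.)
(a_0, …, a_5) = (0, 0, 0, 2, 2, 0)

v_3(189/11) = 3, so a_0 = ... = a_2 = 0. Factor out: x = 3^3 · u with u = 7/11 a unit in ℤ_3. Expand u iteratively via a_{v+i} = u_i mod 3, u_{i+1} = (u_i − a_{v+i})/3:
  u_0 = 7/11;  a_3 = 2;  u_1 = (u_0 − 2)/3 = -5/11
  u_1 = -5/11;  a_4 = 2;  u_2 = (u_1 − 2)/3 = -9/11
  u_2 = -9/11;  a_5 = 0;  u_3 = (u_2 − 0)/3 = -3/11
Digits: (0, 0, 0, 2, 2, 0).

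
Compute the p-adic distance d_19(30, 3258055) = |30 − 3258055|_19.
d_19(30, 3258055) = 1/130321

Step 1 — x − y = 30 − 3258055 = -3258025. Step 2 — v_19(-3258025) = 4 (factor: -3258025 = −(19^4 · 25); the sign does not affect v_p). Step 3 — |x − y|_19 = 19^{-4} = 1/130321.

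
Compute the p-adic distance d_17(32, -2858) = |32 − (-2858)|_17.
d_17(32, -2858) = 1/289

Step 1 — x − y = 32 − (-2858) = 2890. Step 2 — v_17(2890) = 2 (factor: 2890 = (17^2 · 10); the sign does not affect v_p). Step 3 — |x − y|_17 = 17^{-2} = 1/289.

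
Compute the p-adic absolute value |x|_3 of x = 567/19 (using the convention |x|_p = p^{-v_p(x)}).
|567/19|_3 = 1/81

Step 1 — compute v_3(x) by factoring powers of 3 out of the numerator and denominator: v_3(567/19) = 4. Step 2 — apply |x|_p = p^{-v_p(x)} = 3^{-4} = 1/81.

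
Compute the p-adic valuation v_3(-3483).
v_3(-3483) = 4

v_3(n) is the largest exponent k such that 3^k divides n. Factor out: -3483 = -3^4 · 43. (Sign doesn't affect v_p.) So v_3(-3483) = 4.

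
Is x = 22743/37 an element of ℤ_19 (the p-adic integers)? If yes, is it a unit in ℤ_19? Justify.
x ∈ ℤ_19 but not a unit; v_19(x) = 2 > 0

ℤ_19 = {x ∈ ℚ_19 : v_19(x) ≥ 0} and ℤ_19^× = {x ∈ ℤ_19 : v_19(x) = 0}. Here v_19(22743/37) = v_19(num) − v_19(den) = 2; compare against these criteria.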